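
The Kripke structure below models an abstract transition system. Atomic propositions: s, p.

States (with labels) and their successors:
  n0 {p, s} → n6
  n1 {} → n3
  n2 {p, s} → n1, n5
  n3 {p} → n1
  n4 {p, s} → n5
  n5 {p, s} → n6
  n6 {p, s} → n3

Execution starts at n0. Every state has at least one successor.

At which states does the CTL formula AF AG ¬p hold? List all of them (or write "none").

none

States satisfying AG ¬p: ∅.
States satisfying AF AG ¬p: ∅.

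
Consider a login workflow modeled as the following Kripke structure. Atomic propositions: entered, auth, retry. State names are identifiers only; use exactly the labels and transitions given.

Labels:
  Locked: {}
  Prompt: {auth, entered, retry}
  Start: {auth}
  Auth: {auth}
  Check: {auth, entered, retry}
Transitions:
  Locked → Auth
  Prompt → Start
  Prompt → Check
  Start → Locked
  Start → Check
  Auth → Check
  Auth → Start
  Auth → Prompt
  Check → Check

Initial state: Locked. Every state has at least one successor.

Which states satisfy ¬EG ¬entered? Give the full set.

States satisfying ¬entered: {Locked, Start, Auth}.
States satisfying EG ¬entered: {Locked, Start, Auth}.
States satisfying ¬EG ¬entered: {Prompt, Check}.

{Prompt, Check}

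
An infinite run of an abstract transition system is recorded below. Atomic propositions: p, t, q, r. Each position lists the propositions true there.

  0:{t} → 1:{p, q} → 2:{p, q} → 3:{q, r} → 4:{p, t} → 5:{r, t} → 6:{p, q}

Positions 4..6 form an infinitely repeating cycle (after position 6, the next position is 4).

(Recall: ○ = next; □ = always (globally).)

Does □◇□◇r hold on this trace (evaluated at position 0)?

◇□◇r holds at every position 0..6, and those are all positions ever visited, so □◇□◇r holds.

Holds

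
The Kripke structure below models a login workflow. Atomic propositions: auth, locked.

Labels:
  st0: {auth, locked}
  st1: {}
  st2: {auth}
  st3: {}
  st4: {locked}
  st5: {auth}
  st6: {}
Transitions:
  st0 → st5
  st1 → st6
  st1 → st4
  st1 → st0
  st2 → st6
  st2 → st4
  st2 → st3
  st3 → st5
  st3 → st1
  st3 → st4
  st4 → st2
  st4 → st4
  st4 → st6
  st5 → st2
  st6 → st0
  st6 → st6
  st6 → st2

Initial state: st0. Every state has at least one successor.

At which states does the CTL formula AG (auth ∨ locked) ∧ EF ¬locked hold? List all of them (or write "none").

States satisfying auth ∨ locked: {st0, st2, st4, st5}.
States satisfying AG (auth ∨ locked): ∅.
States satisfying ¬locked: {st1, st2, st3, st5, st6}.
States satisfying EF ¬locked: {st0, st1, st2, st3, st4, st5, st6}.
States satisfying AG (auth ∨ locked) ∧ EF ¬locked: ∅.

none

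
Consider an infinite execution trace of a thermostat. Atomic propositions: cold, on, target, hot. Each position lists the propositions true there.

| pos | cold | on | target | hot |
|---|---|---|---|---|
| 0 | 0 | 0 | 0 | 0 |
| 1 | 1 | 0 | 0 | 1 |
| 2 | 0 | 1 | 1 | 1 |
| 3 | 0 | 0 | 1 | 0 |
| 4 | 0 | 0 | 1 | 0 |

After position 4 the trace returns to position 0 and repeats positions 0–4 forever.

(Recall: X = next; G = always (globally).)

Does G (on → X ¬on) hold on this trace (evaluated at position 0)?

on → X ¬on holds at every position 0..4, and those are all positions ever visited, so G (on → X ¬on) holds.
Positions where on holds: 2.
Check X ¬on at each: 2→ok.

Yes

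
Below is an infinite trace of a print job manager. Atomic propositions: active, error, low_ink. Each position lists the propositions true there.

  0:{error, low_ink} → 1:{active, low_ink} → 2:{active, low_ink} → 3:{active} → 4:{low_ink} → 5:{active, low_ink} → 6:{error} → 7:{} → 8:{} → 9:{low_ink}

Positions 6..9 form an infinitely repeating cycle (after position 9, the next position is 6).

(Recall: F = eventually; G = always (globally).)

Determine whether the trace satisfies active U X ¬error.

Walking from position 0: X ¬error first holds at position 0, and active holds at every earlier position along the way, so active U X ¬error holds.

Holds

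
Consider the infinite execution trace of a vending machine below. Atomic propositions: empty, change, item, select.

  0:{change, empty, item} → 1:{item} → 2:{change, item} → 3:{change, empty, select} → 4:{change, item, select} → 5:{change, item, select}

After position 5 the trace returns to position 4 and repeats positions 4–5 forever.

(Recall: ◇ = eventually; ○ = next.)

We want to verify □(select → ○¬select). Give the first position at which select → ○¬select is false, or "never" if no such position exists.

3

Check select → ○¬select at each position in order: 0 ✓, 1 ✓, 2 ✓.
At position 3 the labels are {change, empty, select} and the next position 4 has {change, item, select}, so select → ○¬select is false there. This is the first violation.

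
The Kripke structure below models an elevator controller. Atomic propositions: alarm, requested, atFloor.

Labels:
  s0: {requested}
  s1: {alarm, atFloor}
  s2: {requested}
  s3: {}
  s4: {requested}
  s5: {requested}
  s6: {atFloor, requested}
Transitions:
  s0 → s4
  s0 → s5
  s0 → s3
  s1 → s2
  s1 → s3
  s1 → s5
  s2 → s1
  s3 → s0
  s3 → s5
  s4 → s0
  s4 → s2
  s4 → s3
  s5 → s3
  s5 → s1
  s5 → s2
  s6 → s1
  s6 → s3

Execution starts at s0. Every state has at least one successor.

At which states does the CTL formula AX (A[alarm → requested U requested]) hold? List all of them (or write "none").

States satisfying A[alarm → requested U requested]: {s0, s2, s3, s4, s5, s6}.
States satisfying AX (A[alarm → requested U requested]): {s0, s1, s3, s4}.

{s0, s1, s3, s4}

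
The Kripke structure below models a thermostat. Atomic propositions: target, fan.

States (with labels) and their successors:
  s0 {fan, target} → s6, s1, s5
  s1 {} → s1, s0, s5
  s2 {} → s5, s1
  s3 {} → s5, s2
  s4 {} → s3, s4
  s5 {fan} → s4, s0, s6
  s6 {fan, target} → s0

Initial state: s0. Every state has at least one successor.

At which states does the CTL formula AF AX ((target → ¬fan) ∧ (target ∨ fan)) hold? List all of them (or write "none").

none

States satisfying AX ((target → ¬fan) ∧ (target ∨ fan)): ∅.
States satisfying AF AX ((target → ¬fan) ∧ (target ∨ fan)): ∅.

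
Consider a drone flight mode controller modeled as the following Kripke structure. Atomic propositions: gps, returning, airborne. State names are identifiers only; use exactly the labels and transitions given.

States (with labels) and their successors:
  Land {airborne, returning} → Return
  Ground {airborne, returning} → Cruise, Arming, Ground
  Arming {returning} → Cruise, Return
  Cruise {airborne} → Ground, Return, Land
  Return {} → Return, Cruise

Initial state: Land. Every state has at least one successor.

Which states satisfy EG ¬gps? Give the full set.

{Land, Ground, Arming, Cruise, Return}

States satisfying ¬gps: {Land, Ground, Arming, Cruise, Return}.
States satisfying EG ¬gps: {Land, Ground, Arming, Cruise, Return}.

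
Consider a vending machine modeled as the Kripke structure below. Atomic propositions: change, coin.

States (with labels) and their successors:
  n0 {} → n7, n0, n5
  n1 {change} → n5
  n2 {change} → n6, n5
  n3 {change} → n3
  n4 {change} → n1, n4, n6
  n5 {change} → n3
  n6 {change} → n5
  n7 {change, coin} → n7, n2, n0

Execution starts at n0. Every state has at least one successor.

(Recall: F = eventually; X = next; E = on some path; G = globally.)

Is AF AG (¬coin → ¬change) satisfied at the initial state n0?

Violated

States satisfying AG (¬coin → ¬change): ∅.
States satisfying AF AG (¬coin → ¬change): ∅.
There is a path from n0 along which AG (¬coin → ¬change) never holds.
n0 ∉ Sat(AF AG (¬coin → ¬change)).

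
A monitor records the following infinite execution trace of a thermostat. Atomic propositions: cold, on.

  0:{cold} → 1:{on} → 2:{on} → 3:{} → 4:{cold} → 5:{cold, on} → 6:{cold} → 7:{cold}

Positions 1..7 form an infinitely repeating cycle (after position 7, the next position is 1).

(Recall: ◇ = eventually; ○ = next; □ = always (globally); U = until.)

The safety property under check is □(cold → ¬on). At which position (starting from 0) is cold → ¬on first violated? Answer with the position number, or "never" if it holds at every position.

5

Check cold → ¬on at each position in order: 0 ✓, 1 ✓, 2 ✓, 3 ✓, 4 ✓.
At position 5 the labels are {cold, on}, so cold → ¬on is false there. This is the first violation.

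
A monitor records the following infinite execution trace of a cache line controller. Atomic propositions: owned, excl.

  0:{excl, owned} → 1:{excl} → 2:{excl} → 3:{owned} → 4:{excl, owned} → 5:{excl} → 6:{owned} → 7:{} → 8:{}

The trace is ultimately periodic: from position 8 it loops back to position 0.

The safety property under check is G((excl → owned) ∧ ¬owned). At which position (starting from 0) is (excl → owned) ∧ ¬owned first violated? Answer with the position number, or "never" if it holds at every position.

0

At position 0 the labels are {excl, owned}, so (excl → owned) ∧ ¬owned is false there. This is the first violation.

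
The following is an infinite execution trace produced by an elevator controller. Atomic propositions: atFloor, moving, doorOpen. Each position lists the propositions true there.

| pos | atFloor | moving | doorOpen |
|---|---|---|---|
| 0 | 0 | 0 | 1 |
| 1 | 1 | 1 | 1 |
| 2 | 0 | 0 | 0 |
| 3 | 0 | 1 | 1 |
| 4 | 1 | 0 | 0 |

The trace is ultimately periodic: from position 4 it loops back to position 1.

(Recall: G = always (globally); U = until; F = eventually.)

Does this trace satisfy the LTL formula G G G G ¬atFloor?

No

G G G ¬atFloor must hold at every position from 0 onward. It fails at position 0, so G G G G ¬atFloor is false.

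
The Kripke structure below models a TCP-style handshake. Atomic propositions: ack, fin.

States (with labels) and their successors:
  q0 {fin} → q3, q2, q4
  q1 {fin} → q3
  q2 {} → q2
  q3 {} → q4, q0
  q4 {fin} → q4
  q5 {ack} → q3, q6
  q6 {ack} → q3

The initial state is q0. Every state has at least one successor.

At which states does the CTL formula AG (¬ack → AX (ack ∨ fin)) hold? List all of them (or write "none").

States satisfying ¬ack → AX (ack ∨ fin): {q3, q4, q5, q6}.
States satisfying AG (¬ack → AX (ack ∨ fin)): {q4}.

{q4}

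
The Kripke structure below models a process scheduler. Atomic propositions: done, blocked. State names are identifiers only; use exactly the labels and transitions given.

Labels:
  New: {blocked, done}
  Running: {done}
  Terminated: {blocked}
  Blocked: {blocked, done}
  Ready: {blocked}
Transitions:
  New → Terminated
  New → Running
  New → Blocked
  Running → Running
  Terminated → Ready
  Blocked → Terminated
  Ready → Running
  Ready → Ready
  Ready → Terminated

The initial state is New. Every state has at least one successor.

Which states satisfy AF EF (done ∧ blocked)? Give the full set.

States satisfying EF (done ∧ blocked): {New, Blocked}.
States satisfying AF EF (done ∧ blocked): {New, Blocked}.

{New, Blocked}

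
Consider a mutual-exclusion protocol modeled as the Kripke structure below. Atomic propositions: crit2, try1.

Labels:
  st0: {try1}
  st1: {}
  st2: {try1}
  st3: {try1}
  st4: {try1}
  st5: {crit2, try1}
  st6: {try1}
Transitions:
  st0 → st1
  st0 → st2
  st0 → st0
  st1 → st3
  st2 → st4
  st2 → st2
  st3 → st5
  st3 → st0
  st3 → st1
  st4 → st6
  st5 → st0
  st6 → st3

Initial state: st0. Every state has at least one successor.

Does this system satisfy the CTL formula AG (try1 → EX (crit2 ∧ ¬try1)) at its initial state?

States satisfying try1 → EX (crit2 ∧ ¬try1): {st1}.
States satisfying AG (try1 → EX (crit2 ∧ ¬try1)): ∅.
st0 is reachable from st0 and violates try1 → EX (crit2 ∧ ¬try1), so AG fails at st0.
st0 ∉ Sat(AG (try1 → EX (crit2 ∧ ¬try1))).

Violated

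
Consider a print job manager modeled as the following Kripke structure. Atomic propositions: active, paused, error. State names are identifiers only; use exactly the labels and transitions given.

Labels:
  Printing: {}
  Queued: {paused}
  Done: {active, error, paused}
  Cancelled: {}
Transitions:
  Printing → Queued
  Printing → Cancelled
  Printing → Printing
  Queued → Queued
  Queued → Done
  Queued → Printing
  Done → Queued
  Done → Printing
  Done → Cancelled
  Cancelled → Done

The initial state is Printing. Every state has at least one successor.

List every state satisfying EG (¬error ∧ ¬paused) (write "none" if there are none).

States satisfying ¬error ∧ ¬paused: {Printing, Cancelled}.
States satisfying EG (¬error ∧ ¬paused): {Printing}.

{Printing}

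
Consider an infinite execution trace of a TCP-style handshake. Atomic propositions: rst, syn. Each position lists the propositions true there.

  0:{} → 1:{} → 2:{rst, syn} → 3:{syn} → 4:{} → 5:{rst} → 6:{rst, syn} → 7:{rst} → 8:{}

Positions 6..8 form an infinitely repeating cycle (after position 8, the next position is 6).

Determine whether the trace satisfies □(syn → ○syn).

No

syn → ○syn must hold at every position from 0 onward. It fails at position 3, so □(syn → ○syn) is false.
Positions where syn holds: 2, 3, 6.
Check ○syn at each: 2→ok, 3→fails, 6→fails.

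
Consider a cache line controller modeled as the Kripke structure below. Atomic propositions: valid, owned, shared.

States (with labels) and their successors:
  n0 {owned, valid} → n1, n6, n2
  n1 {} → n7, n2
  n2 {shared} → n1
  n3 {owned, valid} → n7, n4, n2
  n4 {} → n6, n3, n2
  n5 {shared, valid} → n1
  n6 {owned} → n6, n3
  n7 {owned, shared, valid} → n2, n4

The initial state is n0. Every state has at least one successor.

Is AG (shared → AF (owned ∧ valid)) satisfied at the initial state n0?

States satisfying shared → AF (owned ∧ valid): {n0, n1, n3, n4, n6, n7}.
States satisfying AG (shared → AF (owned ∧ valid)): ∅.
n2 is reachable from n0 and violates shared → AF (owned ∧ valid), so AG fails at n0.
n0 ∉ Sat(AG (shared → AF (owned ∧ valid))).

No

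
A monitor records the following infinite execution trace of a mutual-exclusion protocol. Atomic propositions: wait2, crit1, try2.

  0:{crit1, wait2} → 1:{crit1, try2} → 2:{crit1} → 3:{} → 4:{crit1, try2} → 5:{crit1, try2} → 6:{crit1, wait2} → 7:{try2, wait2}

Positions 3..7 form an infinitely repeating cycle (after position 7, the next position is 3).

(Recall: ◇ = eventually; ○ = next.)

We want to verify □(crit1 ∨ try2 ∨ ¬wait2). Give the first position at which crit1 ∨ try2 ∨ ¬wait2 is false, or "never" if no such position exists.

crit1 ∨ try2 ∨ ¬wait2 holds at every position 0..7, and those are all the positions the trace ever visits, so the invariant □(crit1 ∨ try2 ∨ ¬wait2) is never violated.

never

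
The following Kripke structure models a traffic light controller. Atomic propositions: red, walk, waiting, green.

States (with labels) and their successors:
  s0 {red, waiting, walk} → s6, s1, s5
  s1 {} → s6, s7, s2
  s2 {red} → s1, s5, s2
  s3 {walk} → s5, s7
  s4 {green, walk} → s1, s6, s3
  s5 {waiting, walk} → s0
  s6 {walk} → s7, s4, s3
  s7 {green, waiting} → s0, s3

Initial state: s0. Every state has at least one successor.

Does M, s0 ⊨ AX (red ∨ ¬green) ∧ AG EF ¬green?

Holds

States satisfying red ∨ ¬green: {s0, s1, s2, s3, s5, s6}.
States satisfying AX (red ∨ ¬green): {s0, s2, s4, s5, s7}.
States satisfying EF ¬green: {s0, s1, s2, s3, s4, s5, s6, s7}.
States satisfying AG EF ¬green: {s0, s1, s2, s3, s4, s5, s6, s7}.
States satisfying AX (red ∨ ¬green) ∧ AG EF ¬green: {s0, s2, s4, s5, s7}.
s0 ∈ Sat(AX (red ∨ ¬green) ∧ AG EF ¬green).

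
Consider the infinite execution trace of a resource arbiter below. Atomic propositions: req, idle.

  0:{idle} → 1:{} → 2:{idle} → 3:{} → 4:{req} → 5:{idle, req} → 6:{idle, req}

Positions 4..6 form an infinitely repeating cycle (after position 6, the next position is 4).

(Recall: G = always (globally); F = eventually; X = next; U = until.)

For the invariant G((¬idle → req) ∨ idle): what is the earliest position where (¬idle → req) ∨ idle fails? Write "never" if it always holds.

Check (¬idle → req) ∨ idle at each position in order: 0 ✓.
At position 1 the labels are {}, so (¬idle → req) ∨ idle is false there. This is the first violation.

1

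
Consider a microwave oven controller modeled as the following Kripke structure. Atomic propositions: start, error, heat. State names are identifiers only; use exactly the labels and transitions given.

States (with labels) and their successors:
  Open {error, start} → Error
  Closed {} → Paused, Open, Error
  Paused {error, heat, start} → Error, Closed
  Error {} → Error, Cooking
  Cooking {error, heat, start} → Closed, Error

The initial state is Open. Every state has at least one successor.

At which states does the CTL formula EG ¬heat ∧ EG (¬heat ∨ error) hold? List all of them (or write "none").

States satisfying ¬heat: {Open, Closed, Error}.
States satisfying EG ¬heat: {Open, Closed, Error}.
States satisfying ¬heat ∨ error: {Open, Closed, Paused, Error, Cooking}.
States satisfying EG (¬heat ∨ error): {Open, Closed, Paused, Error, Cooking}.
States satisfying EG ¬heat ∧ EG (¬heat ∨ error): {Open, Closed, Error}.

{Open, Closed, Error}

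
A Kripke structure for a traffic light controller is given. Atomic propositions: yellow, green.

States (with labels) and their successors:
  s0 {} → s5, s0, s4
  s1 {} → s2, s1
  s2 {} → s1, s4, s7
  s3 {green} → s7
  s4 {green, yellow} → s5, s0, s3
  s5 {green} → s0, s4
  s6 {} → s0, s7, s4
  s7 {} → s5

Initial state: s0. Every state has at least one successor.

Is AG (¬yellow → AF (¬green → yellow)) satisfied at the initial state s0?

No

States satisfying ¬yellow → AF (¬green → yellow): {s3, s4, s5, s7}.
States satisfying AG (¬yellow → AF (¬green → yellow)): ∅.
s0 is reachable from s0 and violates ¬yellow → AF (¬green → yellow), so AG fails at s0.
s0 ∉ Sat(AG (¬yellow → AF (¬green → yellow))).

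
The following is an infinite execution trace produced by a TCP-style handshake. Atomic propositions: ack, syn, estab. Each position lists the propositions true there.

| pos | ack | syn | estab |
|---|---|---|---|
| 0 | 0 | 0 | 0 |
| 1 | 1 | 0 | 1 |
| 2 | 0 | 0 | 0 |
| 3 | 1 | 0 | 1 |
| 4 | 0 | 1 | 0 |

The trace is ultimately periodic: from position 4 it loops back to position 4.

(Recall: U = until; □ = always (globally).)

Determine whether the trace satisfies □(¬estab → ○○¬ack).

Satisfied

¬estab → ○○¬ack holds at every position 0..4, and those are all positions ever visited, so □(¬estab → ○○¬ack) holds.
Positions where ¬estab holds: 0, 2, 4.
Check ○○¬ack at each: 0→ok, 2→ok, 4→ok.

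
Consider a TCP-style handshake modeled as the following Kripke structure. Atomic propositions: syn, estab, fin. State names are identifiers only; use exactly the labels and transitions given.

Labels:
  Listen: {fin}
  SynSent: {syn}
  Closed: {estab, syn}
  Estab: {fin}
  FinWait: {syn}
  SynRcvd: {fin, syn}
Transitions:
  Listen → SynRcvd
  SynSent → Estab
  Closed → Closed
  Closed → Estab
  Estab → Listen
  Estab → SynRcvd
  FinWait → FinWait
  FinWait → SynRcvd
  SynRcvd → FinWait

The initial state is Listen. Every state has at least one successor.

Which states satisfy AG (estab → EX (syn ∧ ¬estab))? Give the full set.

States satisfying estab → EX (syn ∧ ¬estab): {Listen, SynSent, Estab, FinWait, SynRcvd}.
States satisfying AG (estab → EX (syn ∧ ¬estab)): {Listen, SynSent, Estab, FinWait, SynRcvd}.

{Listen, SynSent, Estab, FinWait, SynRcvd}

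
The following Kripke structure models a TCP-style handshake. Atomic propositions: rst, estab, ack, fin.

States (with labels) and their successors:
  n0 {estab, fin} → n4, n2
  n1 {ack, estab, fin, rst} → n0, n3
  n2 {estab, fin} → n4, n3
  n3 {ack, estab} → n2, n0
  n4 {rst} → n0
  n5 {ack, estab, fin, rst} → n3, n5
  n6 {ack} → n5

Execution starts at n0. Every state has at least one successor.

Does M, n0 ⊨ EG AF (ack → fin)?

States satisfying AF (ack → fin): {n0, n1, n2, n3, n4, n5, n6}.
States satisfying EG AF (ack → fin): {n0, n1, n2, n3, n4, n5, n6}.
n0 ∈ Sat(EG AF (ack → fin)).

Satisfied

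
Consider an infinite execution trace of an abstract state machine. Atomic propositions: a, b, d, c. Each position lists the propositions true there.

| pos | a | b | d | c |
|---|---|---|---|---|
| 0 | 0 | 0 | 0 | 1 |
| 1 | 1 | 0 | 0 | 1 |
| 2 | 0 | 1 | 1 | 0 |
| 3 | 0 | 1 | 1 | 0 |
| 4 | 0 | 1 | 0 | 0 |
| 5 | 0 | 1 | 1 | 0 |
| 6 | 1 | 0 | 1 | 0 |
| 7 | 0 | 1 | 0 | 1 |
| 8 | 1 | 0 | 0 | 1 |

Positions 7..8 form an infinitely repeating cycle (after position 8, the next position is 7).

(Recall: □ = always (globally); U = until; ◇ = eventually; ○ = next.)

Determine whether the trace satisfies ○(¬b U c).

The position after 0 is 1; ¬b U c is true there.

Satisfied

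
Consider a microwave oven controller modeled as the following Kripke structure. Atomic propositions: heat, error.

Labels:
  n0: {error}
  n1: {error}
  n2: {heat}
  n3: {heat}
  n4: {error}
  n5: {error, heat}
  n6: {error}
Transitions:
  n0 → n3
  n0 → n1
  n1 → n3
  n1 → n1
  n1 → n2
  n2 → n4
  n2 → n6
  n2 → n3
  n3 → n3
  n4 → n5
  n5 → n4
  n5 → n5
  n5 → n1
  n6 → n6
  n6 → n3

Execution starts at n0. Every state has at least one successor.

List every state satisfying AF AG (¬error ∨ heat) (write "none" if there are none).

States satisfying AG (¬error ∨ heat): {n3}.
States satisfying AF AG (¬error ∨ heat): {n3}.

{n3}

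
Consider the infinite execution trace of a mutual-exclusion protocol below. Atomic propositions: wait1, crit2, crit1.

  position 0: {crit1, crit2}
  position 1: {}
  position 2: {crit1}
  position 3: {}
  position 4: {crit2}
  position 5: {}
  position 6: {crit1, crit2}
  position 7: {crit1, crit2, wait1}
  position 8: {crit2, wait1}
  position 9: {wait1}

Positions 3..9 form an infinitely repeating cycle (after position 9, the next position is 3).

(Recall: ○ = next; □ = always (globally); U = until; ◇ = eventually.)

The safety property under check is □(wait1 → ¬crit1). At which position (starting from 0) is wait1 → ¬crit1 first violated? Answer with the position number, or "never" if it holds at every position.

Check wait1 → ¬crit1 at each position in order: 0 ✓, 1 ✓, 2 ✓, 3 ✓, 4 ✓, 5 ✓, 6 ✓.
At position 7 the labels are {crit1, crit2, wait1}, so wait1 → ¬crit1 is false there. This is the first violation.

7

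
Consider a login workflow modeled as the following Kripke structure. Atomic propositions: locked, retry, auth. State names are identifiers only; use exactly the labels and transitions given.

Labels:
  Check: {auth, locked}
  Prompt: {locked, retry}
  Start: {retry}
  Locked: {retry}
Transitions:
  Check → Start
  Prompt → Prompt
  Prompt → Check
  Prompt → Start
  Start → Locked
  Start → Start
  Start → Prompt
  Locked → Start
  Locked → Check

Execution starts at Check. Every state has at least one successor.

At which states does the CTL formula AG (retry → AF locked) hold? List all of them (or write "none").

none

States satisfying retry → AF locked: {Check, Prompt}.
States satisfying AG (retry → AF locked): ∅.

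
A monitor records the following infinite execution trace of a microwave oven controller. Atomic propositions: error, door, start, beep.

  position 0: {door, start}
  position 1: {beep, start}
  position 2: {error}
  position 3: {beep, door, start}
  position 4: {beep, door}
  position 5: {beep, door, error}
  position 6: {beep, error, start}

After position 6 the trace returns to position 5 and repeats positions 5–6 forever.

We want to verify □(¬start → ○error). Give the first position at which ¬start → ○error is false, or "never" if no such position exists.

2

Check ¬start → ○error at each position in order: 0 ✓, 1 ✓.
At position 2 the labels are {error} and the next position 3 has {beep, door, start}, so ¬start → ○error is false there. This is the first violation.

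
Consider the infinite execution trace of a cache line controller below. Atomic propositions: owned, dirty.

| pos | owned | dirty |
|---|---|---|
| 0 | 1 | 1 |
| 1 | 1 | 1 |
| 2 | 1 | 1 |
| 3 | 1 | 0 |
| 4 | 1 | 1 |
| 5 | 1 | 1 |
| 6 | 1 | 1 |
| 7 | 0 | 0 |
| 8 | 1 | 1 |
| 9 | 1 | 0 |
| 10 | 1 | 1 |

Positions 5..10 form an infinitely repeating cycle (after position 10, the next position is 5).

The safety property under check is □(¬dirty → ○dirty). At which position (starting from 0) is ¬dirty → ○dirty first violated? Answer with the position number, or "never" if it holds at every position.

never

¬dirty → ○dirty holds at every position 0..10, and those are all the positions the trace ever visits, so the invariant □(¬dirty → ○dirty) is never violated.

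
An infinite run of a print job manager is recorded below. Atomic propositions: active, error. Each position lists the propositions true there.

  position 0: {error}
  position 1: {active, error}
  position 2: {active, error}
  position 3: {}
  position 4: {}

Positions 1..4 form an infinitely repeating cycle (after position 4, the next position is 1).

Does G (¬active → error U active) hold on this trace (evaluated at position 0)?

No

¬active → error U active must hold at every position from 0 onward. It fails at position 3, so G (¬active → error U active) is false.
Positions where ¬active holds: 0, 3, 4.
Check error U active at each: 0→ok, 3→fails, 4→fails.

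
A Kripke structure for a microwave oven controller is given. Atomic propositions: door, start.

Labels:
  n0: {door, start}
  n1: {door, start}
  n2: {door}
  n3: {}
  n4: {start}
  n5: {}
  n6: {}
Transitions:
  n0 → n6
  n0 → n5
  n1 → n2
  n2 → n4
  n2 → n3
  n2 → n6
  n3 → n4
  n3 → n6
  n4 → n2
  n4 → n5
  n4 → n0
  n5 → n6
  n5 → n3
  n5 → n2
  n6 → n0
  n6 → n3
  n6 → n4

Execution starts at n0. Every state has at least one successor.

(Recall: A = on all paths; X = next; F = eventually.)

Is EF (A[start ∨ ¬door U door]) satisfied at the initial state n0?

Holds

States satisfying A[start ∨ ¬door U door]: {n0, n1, n2}.
States satisfying EF (A[start ∨ ¬door U door]): {n0, n1, n2, n3, n4, n5, n6}.
Some path from n0 reaches a state where A[start ∨ ¬door U door] holds.
n0 ∈ Sat(EF (A[start ∨ ¬door U door])).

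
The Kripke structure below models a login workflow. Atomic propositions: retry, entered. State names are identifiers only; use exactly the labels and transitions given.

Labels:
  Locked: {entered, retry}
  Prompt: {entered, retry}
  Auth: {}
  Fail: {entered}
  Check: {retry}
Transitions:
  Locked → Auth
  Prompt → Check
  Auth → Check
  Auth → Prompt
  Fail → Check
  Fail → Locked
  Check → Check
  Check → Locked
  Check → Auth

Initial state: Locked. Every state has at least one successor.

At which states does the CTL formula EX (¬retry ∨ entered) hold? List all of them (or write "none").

{Locked, Auth, Fail, Check}

States satisfying ¬retry ∨ entered: {Locked, Prompt, Auth, Fail}.
States satisfying EX (¬retry ∨ entered): {Locked, Auth, Fail, Check}.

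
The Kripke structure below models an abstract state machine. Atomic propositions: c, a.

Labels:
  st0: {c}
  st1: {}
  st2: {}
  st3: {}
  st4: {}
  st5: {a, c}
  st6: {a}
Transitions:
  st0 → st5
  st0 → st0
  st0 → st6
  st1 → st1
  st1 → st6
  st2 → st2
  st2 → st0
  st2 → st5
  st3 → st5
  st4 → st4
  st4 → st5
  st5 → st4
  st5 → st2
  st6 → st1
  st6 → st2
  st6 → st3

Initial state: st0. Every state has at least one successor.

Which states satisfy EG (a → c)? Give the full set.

{st0, st1, st2, st3, st4, st5}

States satisfying a → c: {st0, st1, st2, st3, st4, st5}.
States satisfying EG (a → c): {st0, st1, st2, st3, st4, st5}.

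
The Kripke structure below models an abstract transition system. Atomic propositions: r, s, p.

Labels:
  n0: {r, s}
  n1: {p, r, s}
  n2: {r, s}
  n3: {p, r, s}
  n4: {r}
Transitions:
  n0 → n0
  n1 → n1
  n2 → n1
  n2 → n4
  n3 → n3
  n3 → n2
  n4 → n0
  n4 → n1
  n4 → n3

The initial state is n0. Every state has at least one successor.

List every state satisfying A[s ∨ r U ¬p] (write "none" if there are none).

{n0, n2, n4}

States satisfying s ∨ r: {n0, n1, n2, n3, n4}.
States satisfying ¬p: {n0, n2, n4}.
States satisfying A[s ∨ r U ¬p]: {n0, n2, n4}.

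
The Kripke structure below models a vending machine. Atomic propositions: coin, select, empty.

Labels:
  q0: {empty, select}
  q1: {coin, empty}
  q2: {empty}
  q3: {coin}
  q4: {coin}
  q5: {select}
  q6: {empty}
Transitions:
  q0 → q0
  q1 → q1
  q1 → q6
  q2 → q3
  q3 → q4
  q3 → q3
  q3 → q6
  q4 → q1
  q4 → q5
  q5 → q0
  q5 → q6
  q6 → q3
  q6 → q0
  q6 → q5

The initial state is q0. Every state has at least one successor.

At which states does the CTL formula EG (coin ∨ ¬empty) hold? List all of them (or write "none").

{q1, q3, q4}

States satisfying coin ∨ ¬empty: {q1, q3, q4, q5}.
States satisfying EG (coin ∨ ¬empty): {q1, q3, q4}.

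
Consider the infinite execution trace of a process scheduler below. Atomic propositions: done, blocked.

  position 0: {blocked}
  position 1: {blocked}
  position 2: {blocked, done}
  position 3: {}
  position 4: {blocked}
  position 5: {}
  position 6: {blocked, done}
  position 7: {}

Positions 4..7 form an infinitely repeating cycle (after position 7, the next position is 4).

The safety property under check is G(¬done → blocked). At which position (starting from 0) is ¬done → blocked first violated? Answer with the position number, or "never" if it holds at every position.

3

Check ¬done → blocked at each position in order: 0 ✓, 1 ✓, 2 ✓.
At position 3 the labels are {}, so ¬done → blocked is false there. This is the first violation.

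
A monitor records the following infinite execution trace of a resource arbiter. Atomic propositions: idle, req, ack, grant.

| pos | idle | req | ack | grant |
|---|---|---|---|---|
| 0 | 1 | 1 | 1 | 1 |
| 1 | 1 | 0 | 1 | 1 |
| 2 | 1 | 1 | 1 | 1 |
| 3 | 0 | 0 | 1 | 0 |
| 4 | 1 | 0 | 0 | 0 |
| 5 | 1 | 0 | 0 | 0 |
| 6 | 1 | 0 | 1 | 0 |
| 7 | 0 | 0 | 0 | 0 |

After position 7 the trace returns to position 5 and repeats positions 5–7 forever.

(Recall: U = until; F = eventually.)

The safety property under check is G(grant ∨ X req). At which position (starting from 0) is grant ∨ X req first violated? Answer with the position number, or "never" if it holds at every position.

3

Check grant ∨ X req at each position in order: 0 ✓, 1 ✓, 2 ✓.
At position 3 the labels are {ack} and the next position 4 has {idle}, so grant ∨ X req is false there. This is the first violation.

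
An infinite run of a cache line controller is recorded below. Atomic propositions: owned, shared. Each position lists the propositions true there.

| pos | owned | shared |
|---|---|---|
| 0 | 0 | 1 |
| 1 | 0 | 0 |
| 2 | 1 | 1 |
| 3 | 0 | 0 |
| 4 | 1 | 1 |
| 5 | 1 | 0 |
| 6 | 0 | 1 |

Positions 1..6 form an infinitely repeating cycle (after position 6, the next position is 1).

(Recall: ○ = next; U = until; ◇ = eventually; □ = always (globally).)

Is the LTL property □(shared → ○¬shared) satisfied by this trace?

shared → ○¬shared holds at every position 0..6, and those are all positions ever visited, so □(shared → ○¬shared) holds.
Positions where shared holds: 0, 2, 4, 6.
Check ○¬shared at each: 0→ok, 2→ok, 4→ok, 6→ok.

Holds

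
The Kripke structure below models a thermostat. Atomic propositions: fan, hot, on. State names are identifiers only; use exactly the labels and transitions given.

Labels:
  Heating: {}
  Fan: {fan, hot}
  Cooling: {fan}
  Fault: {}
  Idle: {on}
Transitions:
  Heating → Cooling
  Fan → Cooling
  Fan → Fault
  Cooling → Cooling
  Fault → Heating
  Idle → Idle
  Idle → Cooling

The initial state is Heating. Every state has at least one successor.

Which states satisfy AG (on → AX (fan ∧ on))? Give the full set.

{Heating, Fan, Cooling, Fault}

States satisfying on → AX (fan ∧ on): {Heating, Fan, Cooling, Fault}.
States satisfying AG (on → AX (fan ∧ on)): {Heating, Fan, Cooling, Fault}.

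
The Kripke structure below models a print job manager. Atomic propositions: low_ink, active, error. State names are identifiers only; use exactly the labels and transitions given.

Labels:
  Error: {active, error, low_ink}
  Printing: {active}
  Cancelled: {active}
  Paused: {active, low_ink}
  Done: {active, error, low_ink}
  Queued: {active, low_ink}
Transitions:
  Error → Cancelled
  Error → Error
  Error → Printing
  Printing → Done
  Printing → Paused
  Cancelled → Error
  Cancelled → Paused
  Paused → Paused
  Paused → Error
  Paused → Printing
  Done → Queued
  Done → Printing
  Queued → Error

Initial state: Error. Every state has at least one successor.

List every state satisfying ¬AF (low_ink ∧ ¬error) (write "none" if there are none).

{Error, Printing, Cancelled, Done}

States satisfying low_ink ∧ ¬error: {Paused, Queued}.
States satisfying AF (low_ink ∧ ¬error): {Paused, Queued}.
States satisfying ¬AF (low_ink ∧ ¬error): {Error, Printing, Cancelled, Done}.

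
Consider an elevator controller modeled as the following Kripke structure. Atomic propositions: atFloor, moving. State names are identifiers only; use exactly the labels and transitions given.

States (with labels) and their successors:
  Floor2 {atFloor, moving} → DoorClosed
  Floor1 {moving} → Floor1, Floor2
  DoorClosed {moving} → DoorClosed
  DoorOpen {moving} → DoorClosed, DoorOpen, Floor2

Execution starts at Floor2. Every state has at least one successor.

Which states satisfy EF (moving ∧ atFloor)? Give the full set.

States satisfying moving ∧ atFloor: {Floor2}.
States satisfying EF (moving ∧ atFloor): {Floor2, Floor1, DoorOpen}.

{Floor2, Floor1, DoorOpen}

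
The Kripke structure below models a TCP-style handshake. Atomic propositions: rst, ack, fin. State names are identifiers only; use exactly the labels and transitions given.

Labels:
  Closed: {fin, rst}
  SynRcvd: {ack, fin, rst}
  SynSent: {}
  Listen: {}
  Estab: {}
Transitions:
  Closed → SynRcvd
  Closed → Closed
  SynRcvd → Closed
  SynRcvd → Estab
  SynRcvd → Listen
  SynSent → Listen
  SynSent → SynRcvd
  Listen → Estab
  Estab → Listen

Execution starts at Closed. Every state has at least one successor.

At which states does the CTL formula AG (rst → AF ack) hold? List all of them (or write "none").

{Listen, Estab}

States satisfying rst → AF ack: {SynRcvd, SynSent, Listen, Estab}.
States satisfying AG (rst → AF ack): {Listen, Estab}.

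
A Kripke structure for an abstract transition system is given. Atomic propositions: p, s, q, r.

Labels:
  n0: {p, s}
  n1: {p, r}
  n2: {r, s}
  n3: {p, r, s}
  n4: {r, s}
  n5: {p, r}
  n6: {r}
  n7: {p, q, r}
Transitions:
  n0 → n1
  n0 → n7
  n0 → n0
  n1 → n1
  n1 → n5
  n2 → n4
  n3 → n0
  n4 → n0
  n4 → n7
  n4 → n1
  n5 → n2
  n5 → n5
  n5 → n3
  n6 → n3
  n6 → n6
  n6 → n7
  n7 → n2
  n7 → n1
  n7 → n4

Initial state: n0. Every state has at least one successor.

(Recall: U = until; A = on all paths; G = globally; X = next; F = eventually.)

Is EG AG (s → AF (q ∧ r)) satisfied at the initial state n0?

States satisfying AG (s → AF (q ∧ r)): ∅.
States satisfying EG AG (s → AF (q ∧ r)): ∅.
No suitable path/successor from n0 witnesses the formula.
n0 ∉ Sat(EG AG (s → AF (q ∧ r))).

Does not hold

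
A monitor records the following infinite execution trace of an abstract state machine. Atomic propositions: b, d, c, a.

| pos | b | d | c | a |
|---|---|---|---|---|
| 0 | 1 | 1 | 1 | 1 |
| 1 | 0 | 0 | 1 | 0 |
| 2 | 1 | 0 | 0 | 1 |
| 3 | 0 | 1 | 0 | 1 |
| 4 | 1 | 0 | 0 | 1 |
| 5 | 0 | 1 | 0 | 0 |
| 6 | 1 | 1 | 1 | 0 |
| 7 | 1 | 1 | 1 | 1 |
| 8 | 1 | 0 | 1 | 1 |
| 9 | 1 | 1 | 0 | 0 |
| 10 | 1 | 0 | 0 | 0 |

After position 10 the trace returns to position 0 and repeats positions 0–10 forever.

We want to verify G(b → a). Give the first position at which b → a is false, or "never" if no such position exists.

6

Check b → a at each position in order: 0 ✓, 1 ✓, 2 ✓, 3 ✓, 4 ✓, 5 ✓.
At position 6 the labels are {b, c, d}, so b → a is false there. This is the first violation.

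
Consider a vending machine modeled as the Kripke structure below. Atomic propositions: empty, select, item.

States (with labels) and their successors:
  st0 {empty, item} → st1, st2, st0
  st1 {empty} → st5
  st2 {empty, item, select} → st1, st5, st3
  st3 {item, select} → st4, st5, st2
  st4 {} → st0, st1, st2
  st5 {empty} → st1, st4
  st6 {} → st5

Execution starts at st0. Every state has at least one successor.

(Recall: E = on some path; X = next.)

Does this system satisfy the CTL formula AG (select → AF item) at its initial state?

States satisfying select → AF item: {st0, st1, st2, st3, st4, st5, st6}.
States satisfying AG (select → AF item): {st0, st1, st2, st3, st4, st5, st6}.
Every state reachable from st0 satisfies select → AF item.
st0 ∈ Sat(AG (select → AF item)).

Yes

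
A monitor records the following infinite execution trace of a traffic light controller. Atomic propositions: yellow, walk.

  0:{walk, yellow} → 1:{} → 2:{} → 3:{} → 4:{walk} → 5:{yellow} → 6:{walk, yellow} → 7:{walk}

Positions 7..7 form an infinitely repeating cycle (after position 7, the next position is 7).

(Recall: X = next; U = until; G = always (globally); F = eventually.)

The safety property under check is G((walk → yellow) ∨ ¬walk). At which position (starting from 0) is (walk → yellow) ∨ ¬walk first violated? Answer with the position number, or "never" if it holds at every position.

Check (walk → yellow) ∨ ¬walk at each position in order: 0 ✓, 1 ✓, 2 ✓, 3 ✓.
At position 4 the labels are {walk}, so (walk → yellow) ∨ ¬walk is false there. This is the first violation.

4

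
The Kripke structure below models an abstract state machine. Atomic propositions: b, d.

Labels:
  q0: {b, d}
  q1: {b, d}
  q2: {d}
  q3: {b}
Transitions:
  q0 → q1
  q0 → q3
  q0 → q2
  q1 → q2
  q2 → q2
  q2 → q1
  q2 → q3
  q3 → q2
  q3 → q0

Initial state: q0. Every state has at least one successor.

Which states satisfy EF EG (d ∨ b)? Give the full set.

{q0, q1, q2, q3}

States satisfying EG (d ∨ b): {q0, q1, q2, q3}.
States satisfying EF EG (d ∨ b): {q0, q1, q2, q3}.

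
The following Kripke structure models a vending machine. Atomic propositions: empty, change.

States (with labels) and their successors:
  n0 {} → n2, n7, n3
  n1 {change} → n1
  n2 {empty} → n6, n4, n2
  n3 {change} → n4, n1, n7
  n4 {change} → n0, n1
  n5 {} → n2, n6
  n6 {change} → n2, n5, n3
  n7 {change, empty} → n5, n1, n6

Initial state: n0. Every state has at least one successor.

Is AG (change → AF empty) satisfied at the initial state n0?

States satisfying change → AF empty: {n0, n2, n5, n7}.
States satisfying AG (change → AF empty): ∅.
n1 is reachable from n0 and violates change → AF empty, so AG fails at n0.
n0 ∉ Sat(AG (change → AF empty)).

Violated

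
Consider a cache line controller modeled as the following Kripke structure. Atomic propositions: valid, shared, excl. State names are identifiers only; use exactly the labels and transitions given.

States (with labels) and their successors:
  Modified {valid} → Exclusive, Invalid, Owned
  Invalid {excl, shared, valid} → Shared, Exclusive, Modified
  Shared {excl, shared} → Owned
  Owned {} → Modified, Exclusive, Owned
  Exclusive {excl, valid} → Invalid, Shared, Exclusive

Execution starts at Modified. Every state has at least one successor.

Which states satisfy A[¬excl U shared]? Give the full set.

{Invalid, Shared}

States satisfying ¬excl: {Modified, Owned}.
States satisfying shared: {Invalid, Shared}.
States satisfying A[¬excl U shared]: {Invalid, Shared}.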